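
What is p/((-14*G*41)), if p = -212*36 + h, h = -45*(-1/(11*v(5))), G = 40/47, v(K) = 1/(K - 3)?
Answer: 1970757/126280 ≈ 15.606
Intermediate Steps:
v(K) = 1/(-3 + K)
G = 40/47 (G = 40*(1/47) = 40/47 ≈ 0.85106)
h = 90/11 (h = -45/(-11/(-3 + 5)) = -45/(-11/2) = -45*(-2/11) = 90/11 ≈ 8.1818)
p = -83862/11 (p = -212*36 + 90/11 = -7632 + 90/11 = -83862/11 ≈ -7623.8)
p/((-14*G*41)) = -83862/(11*(-14*40/47*41)) = -83862/(11*((-560/47*41))) = -83862/(11*(-22960/47)) = -83862/11*(-47/22960) = 1970757/126280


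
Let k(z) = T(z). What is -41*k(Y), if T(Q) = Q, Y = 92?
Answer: -3772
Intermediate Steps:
k(z) = z
-41*k(Y) = -41*92 = -3772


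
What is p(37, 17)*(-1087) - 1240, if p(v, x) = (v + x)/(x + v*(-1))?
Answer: 16949/10 ≈ 1694.9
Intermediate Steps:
p(v, x) = (v + x)/(x - v)
p(37, 17)*(-1087) - 1240 = ((37 + 17)/(17 - 1*37))*(-1087) - 1240 = (54/(17 - 37))*(-1087) - 1240 = (54/(-20))*(-1087) - 1240 = -1/20*54*(-1087) - 1240 = -27/10*(-1087) - 1240 = 29349/10 - 1240 = 16949/10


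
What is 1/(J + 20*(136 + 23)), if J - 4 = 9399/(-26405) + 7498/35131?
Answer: 927634055/2953454619541 ≈ 0.00031408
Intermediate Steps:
J = 3578324641/927634055 (J = 4 + (9399/(-26405) + 7498/35131) = 4 + (9399*(-1/26405) + 7498*(1/35131)) = 4 + (-9399/26405 + 7498/35131) = 4 - 132211579/927634055 = 3578324641/927634055 ≈ 3.8575)
1/(J + 20*(136 + 23)) = 1/(3578324641/927634055 + 20*(136 + 23)) = 1/(3578324641/927634055 + 20*159) = 1/(3578324641/927634055 + 3180) = 1/(2953454619541/927634055) = 927634055/2953454619541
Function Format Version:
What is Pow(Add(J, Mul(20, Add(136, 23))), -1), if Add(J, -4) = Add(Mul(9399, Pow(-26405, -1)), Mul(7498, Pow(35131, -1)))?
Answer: Rational(927634055, 2953454619541) ≈ 0.00031408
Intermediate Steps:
J = Rational(3578324641, 927634055) (J = Add(4, Add(Mul(9399, Pow(-26405, -1)), Mul(7498, Pow(35131, -1)))) = Add(4, Add(Mul(9399, Rational(-1, 26405)), Mul(7498, Rational(1, 35131)))) = Add(4, Add(Rational(-9399, 26405), Rational(7498, 35131))) = Add(4, Rational(-132211579, 927634055)) = Rational(3578324641, 927634055) ≈ 3.8575)
Pow(Add(J, Mul(20, Add(136, 23))), -1) = Pow(Add(Rational(3578324641, 927634055), Mul(20, Add(136, 23))), -1) = Pow(Add(Rational(3578324641, 927634055), Mul(20, 159)), -1) = Pow(Add(Rational(3578324641, 927634055), 3180), -1) = Pow(Rational(2953454619541, 927634055), -1) = Rational(927634055, 2953454619541)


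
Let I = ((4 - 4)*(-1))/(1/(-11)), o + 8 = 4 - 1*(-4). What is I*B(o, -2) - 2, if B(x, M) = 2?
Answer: -2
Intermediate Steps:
o = 0 (o = -8 + (4 - 1*(-4)) = -8 + (4 + 4) = -8 + 8 = 0)
I = 0 (I = (0*(-1))/(-1/11) = 0*(-11) = 0)
I*B(o, -2) - 2 = 0*2 - 2 = 0 - 2 = -2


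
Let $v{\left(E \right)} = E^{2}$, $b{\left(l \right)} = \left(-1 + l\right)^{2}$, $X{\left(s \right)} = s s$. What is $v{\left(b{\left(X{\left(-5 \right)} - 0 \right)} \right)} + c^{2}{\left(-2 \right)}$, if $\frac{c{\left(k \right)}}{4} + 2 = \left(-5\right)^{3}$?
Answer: $589840$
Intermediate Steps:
$X{\left(s \right)} = s^{2}$
$c{\left(k \right)} = -508$ ($c{\left(k \right)} = -8 + 4 \left(-5\right)^{3} = -8 + 4 \left(-125\right) = -8 - 500 = -508$)
$v{\left(b{\left(X{\left(-5 \right)} - 0 \right)} \right)} + c^{2}{\left(-2 \right)} = \left(\left(-1 + \left(\left(-5\right)^{2} - 0\right)\right)^{2}\right)^{2} + \left(-508\right)^{2} = \left(\left(-1 + \left(25 + 0\right)\right)^{2}\right)^{2} + 258064 = \left(\left(-1 + 25\right)^{2}\right)^{2} + 258064 = \left(24^{2}\right)^{2} + 258064 = 576^{2} + 258064 = 331776 + 258064 = 589840$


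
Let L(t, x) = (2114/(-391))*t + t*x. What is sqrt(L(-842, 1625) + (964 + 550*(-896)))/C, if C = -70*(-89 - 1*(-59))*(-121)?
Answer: -I*sqrt(283675832458)/99353100 ≈ -0.0053608*I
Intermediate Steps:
L(t, x) = -2114*t/391 + t*x (L(t, x) = (2114*(-1/391))*t + t*x = -2114*t/391 + t*x)
C = -254100 (C = -70*(-89 + 59)*(-121) = -70*(-30)*(-121) = 2100*(-121) = -254100)
sqrt(L(-842, 1625) + (964 + 550*(-896)))/C = sqrt((1/391)*(-842)*(-2114 + 391*1625) + (964 + 550*(-896)))/(-254100) = sqrt((1/391)*(-842)*(-2114 + 635375) + (964 - 492800))*(-1/254100) = sqrt((1/391)*(-842)*633261 - 491836)*(-1/254100) = sqrt(-533205762/391 - 491836)*(-1/254100) = sqrt(-725513638/391)*(-1/254100) = (I*sqrt(283675832458)/391)*(-1/254100) = -I*sqrt(283675832458)/99353100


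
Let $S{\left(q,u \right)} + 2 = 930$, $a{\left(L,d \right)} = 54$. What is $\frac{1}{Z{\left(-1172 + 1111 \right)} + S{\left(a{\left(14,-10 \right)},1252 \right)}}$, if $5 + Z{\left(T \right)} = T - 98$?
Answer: $\frac{1}{764} \approx 0.0013089$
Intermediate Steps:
$S{\left(q,u \right)} = 928$ ($S{\left(q,u \right)} = -2 + 930 = 928$)
$Z{\left(T \right)} = -103 + T$ ($Z{\left(T \right)} = -5 + \left(T - 98\right) = -5 + \left(-98 + T\right) = -103 + T$)
$\frac{1}{Z{\left(-1172 + 1111 \right)} + S{\left(a{\left(14,-10 \right)},1252 \right)}} = \frac{1}{\left(-103 + \left(-1172 + 1111\right)\right) + 928} = \frac{1}{\left(-103 - 61\right) + 928} = \frac{1}{-164 + 928} = \frac{1}{764}$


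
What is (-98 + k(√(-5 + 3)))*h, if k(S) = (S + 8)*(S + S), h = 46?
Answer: -4692 + 736*I*√2 ≈ -4692.0 + 1040.9*I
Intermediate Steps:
k(S) = 2*S*(8 + S) (k(S) = (8 + S)*(2*S) = 2*S*(8 + S))
(-98 + k(√(-5 + 3)))*h = (-98 + 2*√(-5 + 3)*(8 + √(-5 + 3)))*46 = (-98 + 2*√(-2)*(8 + √(-2)))*46 = (-98 + 2*(I*√2)*(8 + I*√2))*46 = (-98 + 2*I*√2*(8 + I*√2))*46 = -4508 + 92*I*√2*(8 + I*√2)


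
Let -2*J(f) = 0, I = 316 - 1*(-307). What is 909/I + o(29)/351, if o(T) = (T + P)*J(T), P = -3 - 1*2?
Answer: 909/623 ≈ 1.4591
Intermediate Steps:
P = -5 (P = -3 - 2 = -5)
I = 623 (I = 316 + 307 = 623)
J(f) = 0 (J(f) = -1/2*0 = 0)
o(T) = 0 (o(T) = (T - 5)*0 = (-5 + T)*0 = 0)
909/I + o(29)/351 = 909/623 + 0/351 = 909*(1/623) + 0*(1/351) = 909/623 + 0 = 909/623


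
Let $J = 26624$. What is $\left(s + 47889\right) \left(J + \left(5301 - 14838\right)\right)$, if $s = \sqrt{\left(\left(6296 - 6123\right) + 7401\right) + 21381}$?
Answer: $818279343 + 17087 \sqrt{28955} \approx 8.2119 \cdot 10^{8}$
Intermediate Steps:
$s = \sqrt{28955}$ ($s = \sqrt{\left(173 + 7401\right) + 21381} = \sqrt{7574 + 21381} = \sqrt{28955} \approx 170.16$)
$\left(s + 47889\right) \left(J + \left(5301 - 14838\right)\right) = \left(\sqrt{28955} + 47889\right) \left(26624 + \left(5301 - 14838\right)\right) = \left(47889 + \sqrt{28955}\right) \left(26624 - 9537\right) = \left(47889 + \sqrt{28955}\right) 17087 = 818279343 + 17087 \sqrt{28955}$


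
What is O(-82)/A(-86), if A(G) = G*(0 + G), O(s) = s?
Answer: -41/3698 ≈ -0.011087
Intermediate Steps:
A(G) = G² (A(G) = G*G = G²)
O(-82)/A(-86) = -82/((-86)²) = -82/7396 = -82*1/7396 = -41/3698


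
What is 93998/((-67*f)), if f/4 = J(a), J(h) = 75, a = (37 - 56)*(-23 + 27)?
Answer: -46999/10050 ≈ -4.6765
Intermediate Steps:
a = -76 (a = -19*4 = -76)
f = 300 (f = 4*75 = 300)
93998/((-67*f)) = 93998/((-67*300)) = 93998/(-20100) = 93998*(-1/20100) = -46999/10050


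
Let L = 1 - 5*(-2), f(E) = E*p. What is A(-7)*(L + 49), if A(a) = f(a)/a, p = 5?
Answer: 300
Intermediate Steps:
f(E) = 5*E (f(E) = E*5 = 5*E)
A(a) = 5 (A(a) = (5*a)/a = 5)
L = 11 (L = 1 + 10 = 11)
A(-7)*(L + 49) = 5*(11 + 49) = 5*60 = 300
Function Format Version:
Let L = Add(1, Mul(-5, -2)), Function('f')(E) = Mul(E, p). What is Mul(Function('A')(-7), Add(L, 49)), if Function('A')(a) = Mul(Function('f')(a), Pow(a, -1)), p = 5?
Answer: 300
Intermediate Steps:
Function('f')(E) = Mul(5, E) (Function('f')(E) = Mul(E, 5) = Mul(5, E))
Function('A')(a) = 5 (Function('A')(a) = Mul(Mul(5, a), Pow(a, -1)) = 5)
L = 11 (L = Add(1, 10) = 11)
Mul(Function('A')(-7), Add(L, 49)) = Mul(5, Add(11, 49)) = Mul(5, 60) = 300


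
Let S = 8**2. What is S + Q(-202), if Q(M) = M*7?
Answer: -1350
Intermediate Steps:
Q(M) = 7*M
S = 64
S + Q(-202) = 64 + 7*(-202) = 64 - 1414 = -1350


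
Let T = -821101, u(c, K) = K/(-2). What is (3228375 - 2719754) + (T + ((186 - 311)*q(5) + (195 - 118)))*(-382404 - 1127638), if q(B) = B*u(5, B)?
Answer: 1237421791004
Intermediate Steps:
u(c, K) = -K/2 (u(c, K) = K*(-½) = -K/2)
q(B) = -B²/2 (q(B) = B*(-B/2) = -B²/2)
(3228375 - 2719754) + (T + ((186 - 311)*q(5) + (195 - 118)))*(-382404 - 1127638) = (3228375 - 2719754) + (-821101 + ((186 - 311)*(-½*5²) + (195 - 118)))*(-382404 - 1127638) = 508621 + (-821101 + (-(-125)*25/2 + 77))*(-1510042) = 508621 + (-821101 + (-125*(-25/2) + 77))*(-1510042) = 508621 + (-821101 + (3125/2 + 77))*(-1510042) = 508621 + (-821101 + 3279/2)*(-1510042) = 508621 - 1638923/2*(-1510042) = 508621 + 1237421282383 = 1237421791004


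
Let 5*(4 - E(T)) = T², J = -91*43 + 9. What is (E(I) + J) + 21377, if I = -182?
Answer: 54261/5 ≈ 10852.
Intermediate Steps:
J = -3904 (J = -3913 + 9 = -3904)
E(T) = 4 - T²/5
(E(I) + J) + 21377 = ((4 - ⅕*(-182)²) - 3904) + 21377 = ((4 - ⅕*33124) - 3904) + 21377 = ((4 - 33124/5) - 3904) + 21377 = (-33104/5 - 3904) + 21377 = -52624/5 + 21377 = 54261/5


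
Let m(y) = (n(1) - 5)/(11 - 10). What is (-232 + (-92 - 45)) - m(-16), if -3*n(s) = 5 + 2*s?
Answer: -1085/3 ≈ -361.67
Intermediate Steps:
n(s) = -5/3 - 2*s/3 (n(s) = -(5 + 2*s)/3 = -5/3 - 2*s/3)
m(y) = -22/3 (m(y) = ((-5/3 - 2/3*1) - 5)/(11 - 10) = ((-5/3 - 2/3) - 5)/1 = (-7/3 - 5)*1 = -22/3*1 = -22/3)
(-232 + (-92 - 45)) - m(-16) = (-232 + (-92 - 45)) - 1*(-22/3) = (-232 - 137) + 22/3 = -369 + 22/3 = -1085/3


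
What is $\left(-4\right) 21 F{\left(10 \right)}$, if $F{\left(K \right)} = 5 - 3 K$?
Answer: $2100$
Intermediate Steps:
$\left(-4\right) 21 F{\left(10 \right)} = \left(-4\right) 21 \left(5 - 30\right) = - 84 \left(5 - 30\right) = \left(-84\right) \left(-25\right) = 2100$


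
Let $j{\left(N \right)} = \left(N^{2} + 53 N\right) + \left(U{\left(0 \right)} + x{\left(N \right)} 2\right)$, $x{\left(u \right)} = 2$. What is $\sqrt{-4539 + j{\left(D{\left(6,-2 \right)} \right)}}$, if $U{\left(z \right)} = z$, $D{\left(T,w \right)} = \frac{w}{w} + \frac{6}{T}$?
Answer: $5 i \sqrt{177} \approx 66.521 i$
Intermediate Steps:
$D{\left(T,w \right)} = 1 + \frac{6}{T}$
$j{\left(N \right)} = 4 + N^{2} + 53 N$ ($j{\left(N \right)} = \left(N^{2} + 53 N\right) + \left(0 + 2 \cdot 2\right) = \left(N^{2} + 53 N\right) + \left(0 + 4\right) = \left(N^{2} + 53 N\right) + 4 = 4 + N^{2} + 53 N$)
$\sqrt{-4539 + j{\left(D{\left(6,-2 \right)} \right)}} = \sqrt{-4539 + \left(4 + \left(\frac{6 + 6}{6}\right)^{2} + 53 \frac{6 + 6}{6}\right)} = \sqrt{-4539 + \left(4 + \left(\frac{1}{6} \cdot 12\right)^{2} + 53 \cdot \frac{1}{6} \cdot 12\right)} = \sqrt{-4539 + \left(4 + 2^{2} + 53 \cdot 2\right)} = \sqrt{-4539 + \left(4 + 4 + 106\right)} = \sqrt{-4539 + 114} = \sqrt{-4425} = 5 i \sqrt{177}$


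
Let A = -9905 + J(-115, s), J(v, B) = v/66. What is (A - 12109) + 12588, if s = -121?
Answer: -622231/66 ≈ -9427.8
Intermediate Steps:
J(v, B) = v/66 (J(v, B) = v*(1/66) = v/66)
A = -653845/66 (A = -9905 + (1/66)*(-115) = -9905 - 115/66 = -653845/66 ≈ -9906.8)
(A - 12109) + 12588 = (-653845/66 - 12109) + 12588 = -1453039/66 + 12588 = -622231/66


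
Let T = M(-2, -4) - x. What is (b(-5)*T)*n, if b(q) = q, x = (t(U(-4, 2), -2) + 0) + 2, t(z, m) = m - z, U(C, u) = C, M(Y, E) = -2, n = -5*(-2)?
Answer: 300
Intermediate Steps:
n = 10
x = 4 (x = ((-2 - 1*(-4)) + 0) + 2 = ((-2 + 4) + 0) + 2 = (2 + 0) + 2 = 2 + 2 = 4)
T = -6 (T = -2 - 1*4 = -2 - 4 = -6)
(b(-5)*T)*n = -5*(-6)*10 = 30*10 = 300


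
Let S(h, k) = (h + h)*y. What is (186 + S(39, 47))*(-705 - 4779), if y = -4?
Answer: 690984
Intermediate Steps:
S(h, k) = -8*h (S(h, k) = (h + h)*(-4) = (2*h)*(-4) = -8*h)
(186 + S(39, 47))*(-705 - 4779) = (186 - 8*39)*(-705 - 4779) = (186 - 312)*(-5484) = -126*(-5484) = 690984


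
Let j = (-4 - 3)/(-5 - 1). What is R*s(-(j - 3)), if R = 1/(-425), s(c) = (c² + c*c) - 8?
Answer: 23/7650 ≈ 0.0030065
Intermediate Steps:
j = 7/6 (j = -7/(-6) = -7*(-⅙) = 7/6 ≈ 1.1667)
s(c) = -8 + 2*c² (s(c) = (c² + c²) - 8 = 2*c² - 8 = -8 + 2*c²)
R = -1/425 ≈ -0.0023529
R*s(-(j - 3)) = -(-8 + 2*(-(7/6 - 3))²)/425 = -(-8 + 2*(-1*(-11/6))²)/425 = -(-8 + 2*(11/6)²)/425 = -(-8 + 2*(121/36))/425 = -(-8 + 121/18)/425 = -1/425*(-23/18) = 23/7650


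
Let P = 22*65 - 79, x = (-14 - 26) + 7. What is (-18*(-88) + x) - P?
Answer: 200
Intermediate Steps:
x = -33 (x = -40 + 7 = -33)
P = 1351 (P = 1430 - 79 = 1351)
(-18*(-88) + x) - P = (-18*(-88) - 33) - 1*1351 = (1584 - 33) - 1351 = 1551 - 1351 = 200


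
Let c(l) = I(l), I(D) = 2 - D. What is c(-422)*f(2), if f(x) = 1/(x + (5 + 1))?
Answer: 53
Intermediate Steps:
f(x) = 1/(6 + x) (f(x) = 1/(x + 6) = 1/(6 + x))
c(l) = 2 - l
c(-422)*f(2) = (2 - 1*(-422))/(6 + 2) = (2 + 422)/8 = 424*(⅛) = 53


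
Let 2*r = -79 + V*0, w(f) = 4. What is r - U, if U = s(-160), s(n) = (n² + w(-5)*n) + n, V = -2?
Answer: -49679/2 ≈ -24840.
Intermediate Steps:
s(n) = n² + 5*n (s(n) = (n² + 4*n) + n = n² + 5*n)
r = -79/2 (r = (-79 - 2*0)/2 = (-79 + 0)/2 = (½)*(-79) = -79/2 ≈ -39.500)
U = 24800 (U = -160*(5 - 160) = -160*(-155) = 24800)
r - U = -79/2 - 1*24800 = -79/2 - 24800 = -49679/2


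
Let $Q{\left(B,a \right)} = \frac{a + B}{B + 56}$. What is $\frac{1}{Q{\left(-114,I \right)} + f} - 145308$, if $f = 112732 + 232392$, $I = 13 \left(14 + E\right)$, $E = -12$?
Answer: $- \frac{1454335461091}{10008640} \approx -1.4531 \cdot 10^{5}$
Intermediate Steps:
$I = 26$ ($I = 13 \left(14 - 12\right) = 13 \cdot 2 = 26$)
$Q{\left(B,a \right)} = \frac{B + a}{56 + B}$
$f = 345124$
$\frac{1}{Q{\left(-114,I \right)} + f} - 145308 = \frac{1}{\frac{-114 + 26}{56 - 114} + 345124} - 145308 = \frac{1}{\frac{1}{-58} \left(-88\right) + 345124} - 145308 = \frac{1}{\left(- \frac{1}{58}\right) \left(-88\right) + 345124} - 145308 = \frac{1}{\frac{44}{29} + 345124} - 145308 = \frac{1}{\frac{10008640}{29}} - 145308 = \frac{29}{10008640} - 145308 = - \frac{1454335461091}{10008640}$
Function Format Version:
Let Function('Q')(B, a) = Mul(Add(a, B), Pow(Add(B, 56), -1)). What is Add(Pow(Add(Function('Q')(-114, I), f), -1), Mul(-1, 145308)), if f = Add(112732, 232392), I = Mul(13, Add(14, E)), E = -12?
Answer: Rational(-1454335461091, 10008640) ≈ -1.4531e+5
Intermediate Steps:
I = 26 (I = Mul(13, Add(14, -12)) = Mul(13, 2) = 26)
Function('Q')(B, a) = Mul(Pow(Add(56, B), -1), Add(B, a)) (Function('Q')(B, a) = Mul(Add(B, a), Pow(Add(56, B), -1)) = Mul(Pow(Add(56, B), -1), Add(B, a)))
f = 345124
Add(Pow(Add(Function('Q')(-114, I), f), -1), Mul(-1, 145308)) = Add(Pow(Add(Mul(Pow(Add(56, -114), -1), Add(-114, 26)), 345124), -1), Mul(-1, 145308)) = Add(Pow(Add(Mul(Pow(-58, -1), -88), 345124), -1), -145308) = Add(Pow(Add(Mul(Rational(-1, 58), -88), 345124), -1), -145308) = Add(Pow(Add(Rational(44, 29), 345124), -1), -145308) = Add(Pow(Rational(10008640, 29), -1), -145308) = Add(Rational(29, 10008640), -145308) = Rational(-1454335461091, 10008640)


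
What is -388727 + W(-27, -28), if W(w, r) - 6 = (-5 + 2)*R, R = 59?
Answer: -388898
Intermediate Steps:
W(w, r) = -171 (W(w, r) = 6 + (-5 + 2)*59 = 6 - 3*59 = 6 - 177 = -171)
-388727 + W(-27, -28) = -388727 - 171 = -388898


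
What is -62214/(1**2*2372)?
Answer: -31107/1186 ≈ -26.228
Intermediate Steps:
-62214/(1**2*2372) = -62214/(1*2372) = -62214/2372 = -62214*1/2372 = -31107/1186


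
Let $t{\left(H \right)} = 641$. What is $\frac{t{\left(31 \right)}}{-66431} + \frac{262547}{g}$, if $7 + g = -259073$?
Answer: $- \frac{17607330037}{17210943480} \approx -1.023$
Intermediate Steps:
$g = -259080$ ($g = -7 - 259073 = -259080$)
$\frac{t{\left(31 \right)}}{-66431} + \frac{262547}{g} = \frac{641}{-66431} + \frac{262547}{-259080} = 641 \left(- \frac{1}{66431}\right) + 262547 \left(- \frac{1}{259080}\right) = - \frac{641}{66431} - \frac{262547}{259080} = - \frac{17607330037}{17210943480}$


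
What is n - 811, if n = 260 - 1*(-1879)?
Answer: 1328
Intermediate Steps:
n = 2139 (n = 260 + 1879 = 2139)
n - 811 = 2139 - 811 = 1328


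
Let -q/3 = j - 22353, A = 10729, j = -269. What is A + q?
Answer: 78595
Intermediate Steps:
q = 67866 (q = -3*(-269 - 22353) = -3*(-22622) = 67866)
A + q = 10729 + 67866 = 78595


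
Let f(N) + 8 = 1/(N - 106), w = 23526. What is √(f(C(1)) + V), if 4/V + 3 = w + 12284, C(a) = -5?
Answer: I*√126518651597883/3974577 ≈ 2.83*I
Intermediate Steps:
f(N) = -8 + 1/(-106 + N) (f(N) = -8 + 1/(N - 106) = -8 + 1/(-106 + N))
V = 4/35807 (V = 4/(-3 + (23526 + 12284)) = 4/(-3 + 35810) = 4/35807 ≈ 0.00011171)
√(f(C(1)) + V) = √((849 - 8*(-5))/(-106 - 5) + 4/35807) = √((849 + 40)/(-111) + 4/35807) = √(-1/111*889 + 4/35807) = √(-889/111 + 4/35807) = √(-31831979/3974577) = I*√126518651597883/3974577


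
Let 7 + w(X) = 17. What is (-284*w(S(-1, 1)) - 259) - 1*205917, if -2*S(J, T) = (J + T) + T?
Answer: -209016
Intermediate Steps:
S(J, T) = -T - J/2 (S(J, T) = -((J + T) + T)/2 = -(J + 2*T)/2 = -T - J/2)
w(X) = 10 (w(X) = -7 + 17 = 10)
(-284*w(S(-1, 1)) - 259) - 1*205917 = (-284*10 - 259) - 1*205917 = (-2840 - 259) - 205917 = -3099 - 205917 = -209016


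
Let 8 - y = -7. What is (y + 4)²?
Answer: 361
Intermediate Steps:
y = 15 (y = 8 - 1*(-7) = 8 + 7 = 15)
(y + 4)² = (15 + 4)² = 19² = 361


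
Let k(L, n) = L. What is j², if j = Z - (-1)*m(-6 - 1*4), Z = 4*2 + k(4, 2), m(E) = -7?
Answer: 25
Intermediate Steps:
Z = 12 (Z = 4*2 + 4 = 8 + 4 = 12)
j = 5 (j = 12 - (-1)*(-7) = 12 - 1*7 = 12 - 7 = 5)
j² = 5² = 25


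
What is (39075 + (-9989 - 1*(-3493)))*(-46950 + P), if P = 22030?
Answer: -811868680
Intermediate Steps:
(39075 + (-9989 - 1*(-3493)))*(-46950 + P) = (39075 + (-9989 - 1*(-3493)))*(-46950 + 22030) = (39075 + (-9989 + 3493))*(-24920) = (39075 - 6496)*(-24920) = 32579*(-24920) = -811868680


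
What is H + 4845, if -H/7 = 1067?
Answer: -2624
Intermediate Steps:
H = -7469 (H = -7*1067 = -7469)
H + 4845 = -7469 + 4845 = -2624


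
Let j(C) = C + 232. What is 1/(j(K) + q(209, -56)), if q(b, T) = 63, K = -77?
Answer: 1/218 ≈ 0.0045872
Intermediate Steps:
j(C) = 232 + C
1/(j(K) + q(209, -56)) = 1/((232 - 77) + 63) = 1/(155 + 63) = 1/218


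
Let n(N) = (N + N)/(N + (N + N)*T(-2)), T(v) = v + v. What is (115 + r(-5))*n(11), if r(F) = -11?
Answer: -208/7 ≈ -29.714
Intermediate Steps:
T(v) = 2*v
n(N) = -2/7 (n(N) = (N + N)/(N + (N + N)*(2*(-2))) = (2*N)/(N + (2*N)*(-4)) = (2*N)/(N - 8*N) = (2*N)/((-7*N)) = (2*N)*(-1/(7*N)) = -2/7)
(115 + r(-5))*n(11) = (115 - 11)*(-2/7) = 104*(-2/7) = -208/7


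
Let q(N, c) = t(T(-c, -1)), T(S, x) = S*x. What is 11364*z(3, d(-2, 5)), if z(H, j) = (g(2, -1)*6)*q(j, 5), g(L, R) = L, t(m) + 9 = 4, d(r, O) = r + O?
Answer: -681840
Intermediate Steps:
d(r, O) = O + r
t(m) = -5 (t(m) = -9 + 4 = -5)
q(N, c) = -5
z(H, j) = -60 (z(H, j) = (2*6)*(-5) = 12*(-5) = -60)
11364*z(3, d(-2, 5)) = 11364*(-60) = -681840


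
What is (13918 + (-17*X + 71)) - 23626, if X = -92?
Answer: -8073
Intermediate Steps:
(13918 + (-17*X + 71)) - 23626 = (13918 + (-17*(-92) + 71)) - 23626 = (13918 + (1564 + 71)) - 23626 = (13918 + 1635) - 23626 = 15553 - 23626 = -8073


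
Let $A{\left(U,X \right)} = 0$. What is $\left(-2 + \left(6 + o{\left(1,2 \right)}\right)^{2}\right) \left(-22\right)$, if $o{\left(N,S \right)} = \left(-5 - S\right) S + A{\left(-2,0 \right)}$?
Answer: $-1364$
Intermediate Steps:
$o{\left(N,S \right)} = S \left(-5 - S\right)$ ($o{\left(N,S \right)} = \left(-5 - S\right) S + 0 = S \left(-5 - S\right) + 0 = S \left(-5 - S\right)$)
$\left(-2 + \left(6 + o{\left(1,2 \right)}\right)^{2}\right) \left(-22\right) = \left(-2 + \left(6 + 2 \left(-5 - 2\right)\right)^{2}\right) \left(-22\right) = \left(-2 + \left(6 + 2 \left(-7\right)\right)^{2}\right) \left(-22\right) = \left(-2 + \left(6 - 14\right)^{2}\right) \left(-22\right) = \left(-2 + \left(-8\right)^{2}\right) \left(-22\right) = \left(-2 + 64\right) \left(-22\right) = 62 \left(-22\right) = -1364$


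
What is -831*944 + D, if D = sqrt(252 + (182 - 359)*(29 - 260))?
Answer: -784464 + 3*sqrt(4571) ≈ -7.8426e+5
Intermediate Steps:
D = 3*sqrt(4571) (D = sqrt(252 - 177*(-231)) = sqrt(252 + 40887) = sqrt(41139) = 3*sqrt(4571) ≈ 202.83)
-831*944 + D = -831*944 + 3*sqrt(4571) = -784464 + 3*sqrt(4571)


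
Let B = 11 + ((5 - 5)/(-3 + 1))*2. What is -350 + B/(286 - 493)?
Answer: -72461/207 ≈ -350.05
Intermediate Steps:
B = 11 (B = 11 + (0/(-2))*2 = 11 + (0*(-1/2))*2 = 11 + 0*2 = 11 + 0 = 11)
-350 + B/(286 - 493) = -350 + 11/(286 - 493) = -350 + 11/(-207) = -350 + 11*(-1/207) = -350 - 11/207 = -72461/207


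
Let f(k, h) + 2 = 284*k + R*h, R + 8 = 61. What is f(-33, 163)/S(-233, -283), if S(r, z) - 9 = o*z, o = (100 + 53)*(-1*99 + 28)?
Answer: -245/1024746 ≈ -0.00023908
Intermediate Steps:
R = 53 (R = -8 + 61 = 53)
f(k, h) = -2 + 53*h + 284*k (f(k, h) = -2 + (284*k + 53*h) = -2 + (53*h + 284*k) = -2 + 53*h + 284*k)
o = -10863 (o = 153*(-99 + 28) = 153*(-71) = -10863)
S(r, z) = 9 - 10863*z
f(-33, 163)/S(-233, -283) = (-2 + 53*163 + 284*(-33))/(9 - 10863*(-283)) = (-2 + 8639 - 9372)/(9 + 3074229) = -735/3074238 = -735*1/3074238 = -245/1024746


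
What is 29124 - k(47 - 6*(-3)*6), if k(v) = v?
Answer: 28969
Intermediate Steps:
29124 - k(47 - 6*(-3)*6) = 29124 - (47 - 6*(-3)*6) = 29124 - (47 - (-18)*6) = 29124 - (47 - 1*(-108)) = 29124 - (47 + 108) = 29124 - 1*155 = 29124 - 155 = 28969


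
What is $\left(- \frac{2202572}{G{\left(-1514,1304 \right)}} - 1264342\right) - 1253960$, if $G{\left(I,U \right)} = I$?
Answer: $- \frac{1905253328}{757} \approx -2.5168 \cdot 10^{6}$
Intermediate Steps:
$\left(- \frac{2202572}{G{\left(-1514,1304 \right)}} - 1264342\right) - 1253960 = \left(- \frac{2202572}{-1514} - 1264342\right) - 1253960 = \left(\left(-2202572\right) \left(- \frac{1}{1514}\right) - 1264342\right) - 1253960 = \left(\frac{1101286}{757} - 1264342\right) - 1253960 = - \frac{956005608}{757} - 1253960 = - \frac{1905253328}{757}$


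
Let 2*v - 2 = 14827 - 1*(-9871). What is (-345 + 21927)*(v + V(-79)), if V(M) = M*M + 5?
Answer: 401338872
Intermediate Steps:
V(M) = 5 + M**2 (V(M) = M**2 + 5 = 5 + M**2)
v = 12350 (v = 1 + (14827 - 1*(-9871))/2 = 1 + (14827 + 9871)/2 = 1 + (1/2)*24698 = 1 + 12349 = 12350)
(-345 + 21927)*(v + V(-79)) = (-345 + 21927)*(12350 + (5 + (-79)**2)) = 21582*(12350 + (5 + 6241)) = 21582*(12350 + 6246) = 21582*18596 = 401338872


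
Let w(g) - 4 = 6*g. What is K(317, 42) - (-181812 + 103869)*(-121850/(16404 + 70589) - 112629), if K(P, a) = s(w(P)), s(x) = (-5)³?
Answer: -763689924522646/86993 ≈ -8.7787e+9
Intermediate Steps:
w(g) = 4 + 6*g
s(x) = -125
K(P, a) = -125
K(317, 42) - (-181812 + 103869)*(-121850/(16404 + 70589) - 112629) = -125 - (-181812 + 103869)*(-121850/(16404 + 70589) - 112629) = -125 - (-77943)*(-121850/86993 - 112629) = -125 - (-77943)*(-9798056447)/86993 = -125 - 1*763689913648521/86993 = -125 - 763689913648521/86993 = -763689924522646/86993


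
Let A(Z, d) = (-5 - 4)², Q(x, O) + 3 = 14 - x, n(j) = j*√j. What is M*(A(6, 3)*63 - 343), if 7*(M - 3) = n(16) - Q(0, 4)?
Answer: 50320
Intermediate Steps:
n(j) = j^(3/2)
Q(x, O) = 11 - x (Q(x, O) = -3 + (14 - x) = 11 - x)
A(Z, d) = 81 (A(Z, d) = (-9)² = 81)
M = 74/7 (M = 3 + (16^(3/2) - (11 - 1*0))/7 = 3 + (64 - (11 + 0))/7 = 3 + (64 - 1*11)/7 = 3 + (64 - 11)/7 = 3 + (⅐)*53 = 3 + 53/7 = 74/7 ≈ 10.571)
M*(A(6, 3)*63 - 343) = 74*(81*63 - 343)/7 = 74*(5103 - 343)/7 = (74/7)*4760 = 50320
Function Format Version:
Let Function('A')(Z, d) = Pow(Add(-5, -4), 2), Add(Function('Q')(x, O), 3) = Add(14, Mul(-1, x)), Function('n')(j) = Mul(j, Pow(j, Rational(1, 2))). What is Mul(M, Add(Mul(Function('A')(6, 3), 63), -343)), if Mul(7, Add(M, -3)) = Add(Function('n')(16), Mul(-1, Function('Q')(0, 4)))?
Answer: 50320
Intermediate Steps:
Function('n')(j) = Pow(j, Rational(3, 2))
Function('Q')(x, O) = Add(11, Mul(-1, x)) (Function('Q')(x, O) = Add(-3, Add(14, Mul(-1, x))) = Add(11, Mul(-1, x)))
Function('A')(Z, d) = 81 (Function('A')(Z, d) = Pow(-9, 2) = 81)
M = Rational(74, 7) (M = Add(3, Mul(Rational(1, 7), Add(Pow(16, Rational(3, 2)), Mul(-1, Add(11, Mul(-1, 0)))))) = Add(3, Mul(Rational(1, 7), Add(64, Mul(-1, Add(11, 0))))) = Add(3, Mul(Rational(1, 7), Add(64, Mul(-1, 11)))) = Add(3, Mul(Rational(1, 7), Add(64, -11))) = Add(3, Mul(Rational(1, 7), 53)) = Add(3, Rational(53, 7)) = Rational(74, 7) ≈ 10.571)
Mul(M, Add(Mul(Function('A')(6, 3), 63), -343)) = Mul(Rational(74, 7), Add(Mul(81, 63), -343)) = Mul(Rational(74, 7), Add(5103, -343)) = Mul(Rational(74, 7), 4760) = 50320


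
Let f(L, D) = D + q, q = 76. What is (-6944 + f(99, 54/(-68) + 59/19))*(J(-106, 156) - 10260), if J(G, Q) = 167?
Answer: 44764826855/646 ≈ 6.9295e+7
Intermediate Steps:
f(L, D) = 76 + D (f(L, D) = D + 76 = 76 + D)
(-6944 + f(99, 54/(-68) + 59/19))*(J(-106, 156) - 10260) = (-6944 + (76 + (54/(-68) + 59/19)))*(167 - 10260) = (-6944 + (76 + (54*(-1/68) + 59*(1/19))))*(-10093) = (-6944 + (76 + (-27/34 + 59/19)))*(-10093) = (-6944 + (76 + 1493/646))*(-10093) = (-6944 + 50589/646)*(-10093) = -4435235/646*(-10093) = 44764826855/646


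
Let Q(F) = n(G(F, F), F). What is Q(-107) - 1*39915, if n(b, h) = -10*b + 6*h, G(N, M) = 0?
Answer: -40557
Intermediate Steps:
Q(F) = 6*F (Q(F) = -10*0 + 6*F = 0 + 6*F = 6*F)
Q(-107) - 1*39915 = 6*(-107) - 1*39915 = -642 - 39915 = -40557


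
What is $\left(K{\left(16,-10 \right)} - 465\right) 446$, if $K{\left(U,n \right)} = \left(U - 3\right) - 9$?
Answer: $-205606$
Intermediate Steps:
$K{\left(U,n \right)} = -12 + U$ ($K{\left(U,n \right)} = \left(U - 3\right) - 9 = \left(-3 + U\right) - 9 = -12 + U$)
$\left(K{\left(16,-10 \right)} - 465\right) 446 = \left(\left(-12 + 16\right) - 465\right) 446 = \left(4 - 465\right) 446 = \left(-461\right) 446 = -205606$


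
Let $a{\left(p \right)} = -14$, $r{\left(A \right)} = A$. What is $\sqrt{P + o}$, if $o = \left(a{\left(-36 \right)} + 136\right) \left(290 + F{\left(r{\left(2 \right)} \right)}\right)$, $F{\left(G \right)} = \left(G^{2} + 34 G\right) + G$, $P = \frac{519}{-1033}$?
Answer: $\frac{\sqrt{47386752185}}{1033} \approx 210.73$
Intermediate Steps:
$P = - \frac{519}{1033}$ ($P = 519 \left(- \frac{1}{1033}\right) = - \frac{519}{1033} \approx -0.50242$)
$F{\left(G \right)} = G^{2} + 35 G$
$o = 44408$ ($o = \left(-14 + 136\right) \left(290 + 2 \left(35 + 2\right)\right) = 122 \left(290 + 2 \cdot 37\right) = 122 \left(290 + 74\right) = 122 \cdot 364 = 44408$)
$\sqrt{P + o} = \sqrt{- \frac{519}{1033} + 44408} = \sqrt{\frac{45872945}{1033}} = \frac{\sqrt{47386752185}}{1033}$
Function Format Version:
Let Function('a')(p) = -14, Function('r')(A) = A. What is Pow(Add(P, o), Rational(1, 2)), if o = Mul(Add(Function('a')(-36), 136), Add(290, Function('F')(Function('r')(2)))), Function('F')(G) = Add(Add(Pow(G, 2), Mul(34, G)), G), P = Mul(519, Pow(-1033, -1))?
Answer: Mul(Rational(1, 1033), Pow(47386752185, Rational(1, 2))) ≈ 210.73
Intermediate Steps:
P = Rational(-519, 1033) (P = Mul(519, Rational(-1, 1033)) = Rational(-519, 1033) ≈ -0.50242)
Function('F')(G) = Add(Pow(G, 2), Mul(35, G))
o = 44408 (o = Mul(Add(-14, 136), Add(290, Mul(2, Add(35, 2)))) = Mul(122, Add(290, Mul(2, 37))) = Mul(122, Add(290, 74)) = Mul(122, 364) = 44408)
Pow(Add(P, o), Rational(1, 2)) = Pow(Add(Rational(-519, 1033), 44408), Rational(1, 2)) = Pow(Rational(45872945, 1033), Rational(1, 2)) = Mul(Rational(1, 1033), Pow(47386752185, Rational(1, 2)))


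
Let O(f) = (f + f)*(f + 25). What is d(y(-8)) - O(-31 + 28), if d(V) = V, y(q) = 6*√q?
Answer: 132 + 12*I*√2 ≈ 132.0 + 16.971*I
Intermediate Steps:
O(f) = 2*f*(25 + f) (O(f) = (2*f)*(25 + f) = 2*f*(25 + f))
d(y(-8)) - O(-31 + 28) = 6*√(-8) - 2*(-31 + 28)*(25 + (-31 + 28)) = 6*(2*I*√2) - 2*(-3)*(25 - 3) = 12*I*√2 - 2*(-3)*22 = 12*I*√2 - 1*(-132) = 12*I*√2 + 132 = 132 + 12*I*√2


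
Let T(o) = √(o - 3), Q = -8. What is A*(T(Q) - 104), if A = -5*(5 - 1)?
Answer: 2080 - 20*I*√11 ≈ 2080.0 - 66.333*I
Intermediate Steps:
T(o) = √(-3 + o)
A = -20 (A = -5*4 = -20)
A*(T(Q) - 104) = -20*(√(-3 - 8) - 104) = -20*(√(-11) - 104) = -20*(I*√11 - 104) = -20*(-104 + I*√11) = 2080 - 20*I*√11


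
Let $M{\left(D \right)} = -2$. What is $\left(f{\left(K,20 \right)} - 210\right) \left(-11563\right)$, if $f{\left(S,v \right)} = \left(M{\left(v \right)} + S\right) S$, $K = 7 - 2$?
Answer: $2254785$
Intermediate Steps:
$K = 5$ ($K = 7 - 2 = 5$)
$f{\left(S,v \right)} = S \left(-2 + S\right)$ ($f{\left(S,v \right)} = \left(-2 + S\right) S = S \left(-2 + S\right)$)
$\left(f{\left(K,20 \right)} - 210\right) \left(-11563\right) = \left(5 \left(-2 + 5\right) - 210\right) \left(-11563\right) = \left(5 \cdot 3 - 210\right) \left(-11563\right) = \left(15 - 210\right) \left(-11563\right) = \left(-195\right) \left(-11563\right) = 2254785$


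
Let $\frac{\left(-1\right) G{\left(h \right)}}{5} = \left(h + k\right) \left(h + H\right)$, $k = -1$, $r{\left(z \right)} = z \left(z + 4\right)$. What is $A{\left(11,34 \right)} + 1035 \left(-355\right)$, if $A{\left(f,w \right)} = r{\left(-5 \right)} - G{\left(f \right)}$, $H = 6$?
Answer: $-366570$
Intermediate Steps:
$r{\left(z \right)} = z \left(4 + z\right)$
$G{\left(h \right)} = - 5 \left(-1 + h\right) \left(6 + h\right)$ ($G{\left(h \right)} = - 5 \left(h - 1\right) \left(h + 6\right) = - 5 \left(-1 + h\right) \left(6 + h\right)$)
$A{\left(f,w \right)} = -25 + 5 f^{2} + 25 f$ ($A{\left(f,w \right)} = - 5 \left(4 - 5\right) - \left(30 - 25 f - 5 f^{2}\right) = \left(-5\right) \left(-1\right) + \left(-30 + 5 f^{2} + 25 f\right) = 5 + \left(-30 + 5 f^{2} + 25 f\right) = -25 + 5 f^{2} + 25 f$)
$A{\left(11,34 \right)} + 1035 \left(-355\right) = \left(-25 + 5 \cdot 11^{2} + 25 \cdot 11\right) + 1035 \left(-355\right) = \left(-25 + 5 \cdot 121 + 275\right) - 367425 = \left(-25 + 605 + 275\right) - 367425 = 855 - 367425 = -366570$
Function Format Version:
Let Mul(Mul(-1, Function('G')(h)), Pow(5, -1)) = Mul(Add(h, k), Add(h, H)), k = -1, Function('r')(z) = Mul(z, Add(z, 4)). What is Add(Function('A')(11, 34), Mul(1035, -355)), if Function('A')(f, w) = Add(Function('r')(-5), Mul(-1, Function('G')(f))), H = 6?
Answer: -366570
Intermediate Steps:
Function('r')(z) = Mul(z, Add(4, z))
Function('G')(h) = Mul(-5, Add(-1, h), Add(6, h)) (Function('G')(h) = Mul(-5, Mul(Add(h, -1), Add(h, 6))) = Mul(-5, Mul(Add(-1, h), Add(6, h))) = Mul(-5, Add(-1, h), Add(6, h)))
Function('A')(f, w) = Add(-25, Mul(5, Pow(f, 2)), Mul(25, f)) (Function('A')(f, w) = Add(Mul(-5, Add(4, -5)), Mul(-1, Add(30, Mul(-25, f), Mul(-5, Pow(f, 2))))) = Add(Mul(-5, -1), Add(-30, Mul(5, Pow(f, 2)), Mul(25, f))) = Add(5, Add(-30, Mul(5, Pow(f, 2)), Mul(25, f))) = Add(-25, Mul(5, Pow(f, 2)), Mul(25, f)))
Add(Function('A')(11, 34), Mul(1035, -355)) = Add(Add(-25, Mul(5, Pow(11, 2)), Mul(25, 11)), Mul(1035, -355)) = Add(Add(-25, Mul(5, 121), 275), -367425) = Add(Add(-25, 605, 275), -367425) = Add(855, -367425) = -366570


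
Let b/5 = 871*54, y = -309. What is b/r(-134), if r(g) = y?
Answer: -78390/103 ≈ -761.07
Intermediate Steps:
b = 235170 (b = 5*(871*54) = 5*47034 = 235170)
r(g) = -309
b/r(-134) = 235170/(-309) = 235170*(-1/309) = -78390/103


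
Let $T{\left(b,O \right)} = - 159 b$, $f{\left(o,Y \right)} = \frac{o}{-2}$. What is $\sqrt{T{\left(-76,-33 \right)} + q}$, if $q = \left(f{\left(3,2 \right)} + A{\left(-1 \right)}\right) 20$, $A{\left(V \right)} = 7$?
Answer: $\sqrt{12194} \approx 110.43$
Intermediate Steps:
$f{\left(o,Y \right)} = - \frac{o}{2}$ ($f{\left(o,Y \right)} = o \left(- \frac{1}{2}\right) = - \frac{o}{2}$)
$q = 110$ ($q = \left(\left(- \frac{1}{2}\right) 3 + 7\right) 20 = \left(- \frac{3}{2} + 7\right) 20 = \frac{11}{2} \cdot 20 = 110$)
$\sqrt{T{\left(-76,-33 \right)} + q} = \sqrt{\left(-159\right) \left(-76\right) + 110} = \sqrt{12084 + 110} = \sqrt{12194}$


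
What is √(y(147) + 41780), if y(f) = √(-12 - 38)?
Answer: √(41780 + 5*I*√2) ≈ 204.4 + 0.017*I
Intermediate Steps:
y(f) = 5*I*√2 (y(f) = √(-50) = 5*I*√2)
√(y(147) + 41780) = √(5*I*√2 + 41780) = √(41780 + 5*I*√2)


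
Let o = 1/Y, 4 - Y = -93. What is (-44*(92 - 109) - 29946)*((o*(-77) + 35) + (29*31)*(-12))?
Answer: 30456959364/97 ≈ 3.1399e+8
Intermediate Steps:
Y = 97 (Y = 4 - 1*(-93) = 4 + 93 = 97)
o = 1/97 ≈ 0.010309
(-44*(92 - 109) - 29946)*((o*(-77) + 35) + (29*31)*(-12)) = (-44*(92 - 109) - 29946)*(((1/97)*(-77) + 35) + (29*31)*(-12)) = (-44*(-17) - 29946)*((-77/97 + 35) + 899*(-12)) = (748 - 29946)*(3318/97 - 10788) = -29198*(-1043118/97) = 30456959364/97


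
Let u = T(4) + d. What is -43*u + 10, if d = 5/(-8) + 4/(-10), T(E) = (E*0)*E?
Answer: 2163/40 ≈ 54.075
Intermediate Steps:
T(E) = 0 (T(E) = 0*E = 0)
d = -41/40 (d = 5*(-1/8) + 4*(-1/10) = -5/8 - 2/5 = -41/40 ≈ -1.0250)
u = -41/40 (u = 0 - 41/40 = -41/40 ≈ -1.0250)
-43*u + 10 = -43*(-41/40) + 10 = 1763/40 + 10 = 2163/40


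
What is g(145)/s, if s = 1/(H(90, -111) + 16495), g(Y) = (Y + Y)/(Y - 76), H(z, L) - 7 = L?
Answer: 4753390/69 ≈ 68890.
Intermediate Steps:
H(z, L) = 7 + L
g(Y) = 2*Y/(-76 + Y) (g(Y) = (2*Y)/(-76 + Y) = 2*Y/(-76 + Y))
s = 1/16391 (s = 1/((7 - 111) + 16495) = 1/(-104 + 16495) = 1/16391 ≈ 6.1009e-5)
g(145)/s = (2*145/(-76 + 145))/(1/16391) = (2*145/69)*16391 = (2*145*(1/69))*16391 = (290/69)*16391 = 4753390/69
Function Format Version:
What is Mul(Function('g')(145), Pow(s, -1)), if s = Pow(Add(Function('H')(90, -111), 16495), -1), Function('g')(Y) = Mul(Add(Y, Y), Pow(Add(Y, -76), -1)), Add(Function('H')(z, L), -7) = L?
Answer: Rational(4753390, 69) ≈ 68890.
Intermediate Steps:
Function('H')(z, L) = Add(7, L)
Function('g')(Y) = Mul(2, Y, Pow(Add(-76, Y), -1)) (Function('g')(Y) = Mul(Mul(2, Y), Pow(Add(-76, Y), -1)) = Mul(2, Y, Pow(Add(-76, Y), -1)))
s = Rational(1, 16391) (s = Pow(Add(Add(7, -111), 16495), -1) = Pow(Add(-104, 16495), -1) = Pow(16391, -1) = Rational(1, 16391) ≈ 6.1009e-5)
Mul(Function('g')(145), Pow(s, -1)) = Mul(Mul(2, 145, Pow(Add(-76, 145), -1)), Pow(Rational(1, 16391), -1)) = Mul(Mul(2, 145, Pow(69, -1)), 16391) = Mul(Mul(2, 145, Rational(1, 69)), 16391) = Mul(Rational(290, 69), 16391) = Rational(4753390, 69)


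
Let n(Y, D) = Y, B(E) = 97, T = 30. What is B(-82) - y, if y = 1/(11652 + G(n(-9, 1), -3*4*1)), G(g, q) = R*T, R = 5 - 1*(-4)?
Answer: 1156433/11922 ≈ 97.000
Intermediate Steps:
R = 9 (R = 5 + 4 = 9)
G(g, q) = 270 (G(g, q) = 9*30 = 270)
y = 1/11922 (y = 1/(11652 + 270) = 1/11922 ≈ 8.3879e-5)
B(-82) - y = 97 - 1*1/11922 = 97 - 1/11922 = 1156433/11922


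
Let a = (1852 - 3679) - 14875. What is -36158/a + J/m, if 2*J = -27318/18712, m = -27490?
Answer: 9299822943829/4295694940880 ≈ 2.1649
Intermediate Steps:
J = -13659/18712 (J = (-27318/18712)/2 = (-27318*1/18712)/2 = (½)*(-13659/9356) = -13659/18712 ≈ -0.72996)
a = -16702 (a = -1827 - 14875 = -16702)
-36158/a + J/m = -36158/(-16702) - 13659/18712/(-27490) = -36158*(-1/16702) - 13659/18712*(-1/27490) = 18079/8351 + 13659/514392880 = 9299822943829/4295694940880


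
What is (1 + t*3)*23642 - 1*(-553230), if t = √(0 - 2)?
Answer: 576872 + 70926*I*√2 ≈ 5.7687e+5 + 1.003e+5*I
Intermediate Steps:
t = I*√2 (t = √(-2) = I*√2 ≈ 1.4142*I)
(1 + t*3)*23642 - 1*(-553230) = (1 + (I*√2)*3)*23642 - 1*(-553230) = (1 + 3*I*√2)*23642 + 553230 = (23642 + 70926*I*√2) + 553230 = 576872 + 70926*I*√2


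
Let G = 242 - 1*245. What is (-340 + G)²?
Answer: 117649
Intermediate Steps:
G = -3 (G = 242 - 245 = -3)
(-340 + G)² = (-340 - 3)² = (-343)² = 117649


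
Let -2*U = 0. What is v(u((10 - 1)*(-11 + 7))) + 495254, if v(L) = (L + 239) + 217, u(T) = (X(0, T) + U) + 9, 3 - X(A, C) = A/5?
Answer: 495722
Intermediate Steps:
U = 0 (U = -½*0 = 0)
X(A, C) = 3 - A/5
u(T) = 12 (u(T) = ((3 - ⅕*0) + 0) + 9 = ((3 + 0) + 0) + 9 = (3 + 0) + 9 = 3 + 9 = 12)
v(L) = 456 + L (v(L) = (239 + L) + 217 = 456 + L)
v(u((10 - 1)*(-11 + 7))) + 495254 = (456 + 12) + 495254 = 468 + 495254 = 495722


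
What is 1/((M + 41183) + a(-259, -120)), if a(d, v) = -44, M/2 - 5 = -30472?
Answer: -1/19795 ≈ -5.0518e-5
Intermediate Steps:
M = -60934 (M = 10 + 2*(-30472) = 10 - 60944 = -60934)
1/((M + 41183) + a(-259, -120)) = 1/((-60934 + 41183) - 44) = 1/(-19751 - 44) = 1/(-19795) = -1/19795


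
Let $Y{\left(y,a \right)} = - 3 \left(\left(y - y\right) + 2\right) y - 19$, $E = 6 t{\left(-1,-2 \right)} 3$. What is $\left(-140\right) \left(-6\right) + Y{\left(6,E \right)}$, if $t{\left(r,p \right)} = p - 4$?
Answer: $785$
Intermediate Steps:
$t{\left(r,p \right)} = -4 + p$
$E = -108$ ($E = 6 \left(-4 - 2\right) 3 = 6 \left(-6\right) 3 = \left(-36\right) 3 = -108$)
$Y{\left(y,a \right)} = -19 - 6 y$ ($Y{\left(y,a \right)} = - 3 \left(0 + 2\right) y - 19 = \left(-3\right) 2 y - 19 = - 6 y - 19 = -19 - 6 y$)
$\left(-140\right) \left(-6\right) + Y{\left(6,E \right)} = \left(-140\right) \left(-6\right) - 55 = 840 - 55 = 785$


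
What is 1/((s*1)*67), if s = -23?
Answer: -1/1541 ≈ -0.00064893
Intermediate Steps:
1/((s*1)*67) = 1/(-23*1*67) = 1/(-23*67) = 1/(-1541) = -1/1541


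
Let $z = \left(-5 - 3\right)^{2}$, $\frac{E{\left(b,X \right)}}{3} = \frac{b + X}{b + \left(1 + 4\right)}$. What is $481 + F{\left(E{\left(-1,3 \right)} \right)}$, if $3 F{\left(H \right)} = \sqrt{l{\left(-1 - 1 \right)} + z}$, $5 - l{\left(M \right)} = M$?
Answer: $481 + \frac{\sqrt{71}}{3} \approx 483.81$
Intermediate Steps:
$l{\left(M \right)} = 5 - M$
$E{\left(b,X \right)} = \frac{3 \left(X + b\right)}{5 + b}$ ($E{\left(b,X \right)} = 3 \frac{b + X}{b + \left(1 + 4\right)} = 3 \frac{X + b}{b + 5} = 3 \frac{X + b}{5 + b} = \frac{3 \left(X + b\right)}{5 + b}$)
$z = 64$ ($z = \left(-8\right)^{2} = 64$)
$F{\left(H \right)} = \frac{\sqrt{71}}{3}$ ($F{\left(H \right)} = \frac{\sqrt{\left(5 - \left(-1 - 1\right)\right) + 64}}{3} = \frac{\sqrt{\left(5 - -2\right) + 64}}{3} = \frac{\sqrt{\left(5 + 2\right) + 64}}{3} = \frac{\sqrt{7 + 64}}{3} = \frac{\sqrt{71}}{3}$)
$481 + F{\left(E{\left(-1,3 \right)} \right)} = 481 + \frac{\sqrt{71}}{3}$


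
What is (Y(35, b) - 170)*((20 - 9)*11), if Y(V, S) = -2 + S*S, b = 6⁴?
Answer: 203212724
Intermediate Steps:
b = 1296
Y(V, S) = -2 + S²
(Y(35, b) - 170)*((20 - 9)*11) = ((-2 + 1296²) - 170)*((20 - 9)*11) = ((-2 + 1679616) - 170)*(11*11) = (1679614 - 170)*121 = 1679444*121 = 203212724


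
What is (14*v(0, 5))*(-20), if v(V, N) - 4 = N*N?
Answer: -8120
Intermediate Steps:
v(V, N) = 4 + N² (v(V, N) = 4 + N*N = 4 + N²)
(14*v(0, 5))*(-20) = (14*(4 + 5²))*(-20) = (14*(4 + 25))*(-20) = (14*29)*(-20) = 406*(-20) = -8120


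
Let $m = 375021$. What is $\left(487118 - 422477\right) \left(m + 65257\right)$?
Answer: $28460010198$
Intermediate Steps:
$\left(487118 - 422477\right) \left(m + 65257\right) = \left(487118 - 422477\right) \left(375021 + 65257\right) = 64641 \cdot 440278 = 28460010198$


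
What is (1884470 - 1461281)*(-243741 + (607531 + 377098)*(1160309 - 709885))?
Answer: 187684443782577495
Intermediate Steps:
(1884470 - 1461281)*(-243741 + (607531 + 377098)*(1160309 - 709885)) = 423189*(-243741 + 984629*450424) = 423189*(-243741 + 443500532696) = 423189*443500288955 = 187684443782577495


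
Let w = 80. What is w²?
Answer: 6400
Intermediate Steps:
w² = 80² = 6400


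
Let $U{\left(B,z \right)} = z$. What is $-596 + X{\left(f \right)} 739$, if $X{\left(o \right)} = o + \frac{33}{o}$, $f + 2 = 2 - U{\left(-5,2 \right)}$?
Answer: $- \frac{28535}{2} \approx -14268.0$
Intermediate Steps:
$f = -2$ ($f = -2 + \left(2 - 2\right) = -2 + 0 = -2$)
$-596 + X{\left(f \right)} 739 = -596 + \left(-2 + \frac{33}{-2}\right) 739 = -596 + \left(-2 + 33 \left(- \frac{1}{2}\right)\right) 739 = -596 + \left(-2 - \frac{33}{2}\right) 739 = -596 - \frac{27343}{2} = - \frac{28535}{2}$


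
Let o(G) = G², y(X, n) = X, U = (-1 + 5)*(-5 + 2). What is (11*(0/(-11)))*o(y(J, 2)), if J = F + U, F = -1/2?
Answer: 0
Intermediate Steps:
F = -½ (F = -1*½ = -½ ≈ -0.50000)
U = -12 (U = 4*(-3) = -12)
J = -25/2 (J = -½ - 12 = -25/2 ≈ -12.500)
(11*(0/(-11)))*o(y(J, 2)) = (11*(0/(-11)))*(-25/2)² = (11*(0*(-1/11)))*(625/4) = (11*0)*(625/4) = 0*(625/4) = 0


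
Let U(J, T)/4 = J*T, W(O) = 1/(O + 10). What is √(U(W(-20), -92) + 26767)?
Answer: 3*√74455/5 ≈ 163.72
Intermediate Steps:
W(O) = 1/(10 + O)
U(J, T) = 4*J*T (U(J, T) = 4*(J*T) = 4*J*T)
√(U(W(-20), -92) + 26767) = √(4*(-92)/(10 - 20) + 26767) = √(4*(-92)/(-10) + 26767) = √(4*(-⅒)*(-92) + 26767) = √(184/5 + 26767) = √(134019/5) = 3*√74455/5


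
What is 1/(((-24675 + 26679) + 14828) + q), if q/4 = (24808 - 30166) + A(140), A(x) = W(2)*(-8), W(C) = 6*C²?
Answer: -1/5368 ≈ -0.00018629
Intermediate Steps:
A(x) = -192 (A(x) = (6*2²)*(-8) = (6*4)*(-8) = 24*(-8) = -192)
q = -22200 (q = 4*((24808 - 30166) - 192) = 4*(-5358 - 192) = 4*(-5550) = -22200)
1/(((-24675 + 26679) + 14828) + q) = 1/(((-24675 + 26679) + 14828) - 22200) = 1/((2004 + 14828) - 22200) = 1/(16832 - 22200) = 1/(-5368) = -1/5368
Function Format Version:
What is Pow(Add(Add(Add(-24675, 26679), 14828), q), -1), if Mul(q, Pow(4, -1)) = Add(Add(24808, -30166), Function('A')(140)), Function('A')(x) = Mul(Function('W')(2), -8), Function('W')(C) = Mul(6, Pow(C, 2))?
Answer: Rational(-1, 5368) ≈ -0.00018629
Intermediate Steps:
Function('A')(x) = -192 (Function('A')(x) = Mul(Mul(6, Pow(2, 2)), -8) = Mul(Mul(6, 4), -8) = Mul(24, -8) = -192)
q = -22200 (q = Mul(4, Add(Add(24808, -30166), -192)) = Mul(4, Add(-5358, -192)) = Mul(4, -5550) = -22200)
Pow(Add(Add(Add(-24675, 26679), 14828), q), -1) = Pow(Add(Add(Add(-24675, 26679), 14828), -22200), -1) = Pow(Add(Add(2004, 14828), -22200), -1) = Pow(Add(16832, -22200), -1) = Pow(-5368, -1) = Rational(-1, 5368)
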